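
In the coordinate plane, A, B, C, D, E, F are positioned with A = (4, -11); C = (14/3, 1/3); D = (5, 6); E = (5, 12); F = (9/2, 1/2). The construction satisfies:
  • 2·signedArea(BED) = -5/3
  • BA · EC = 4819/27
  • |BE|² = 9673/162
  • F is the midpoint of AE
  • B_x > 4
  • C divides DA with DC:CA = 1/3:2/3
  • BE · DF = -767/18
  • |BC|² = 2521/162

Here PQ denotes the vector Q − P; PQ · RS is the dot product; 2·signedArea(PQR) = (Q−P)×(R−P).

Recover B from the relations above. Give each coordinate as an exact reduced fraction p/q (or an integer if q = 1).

1. B_x = 85/18  [BA · EC = 4819/27 ∩ 2·signedArea(BED) = -5/3]
2. B_y = 77/18  [BA · EC = 4819/27 ∩ 2·signedArea(BED) = -5/3]
   → B = (85/18, 77/18)

B = (85/18, 77/18)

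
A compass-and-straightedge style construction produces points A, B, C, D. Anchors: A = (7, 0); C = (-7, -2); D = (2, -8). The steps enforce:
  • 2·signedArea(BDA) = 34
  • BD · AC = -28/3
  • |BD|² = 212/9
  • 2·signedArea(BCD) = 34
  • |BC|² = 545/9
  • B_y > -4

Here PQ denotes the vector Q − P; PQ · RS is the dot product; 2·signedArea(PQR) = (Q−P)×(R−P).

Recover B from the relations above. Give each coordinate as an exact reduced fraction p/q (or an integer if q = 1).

B = (2/3, -10/3)

1. B_x = 2/3  [2·signedArea(BCD) = 34 ∩ BD · AC = -28/3]
2. B_y = -10/3  [2·signedArea(BCD) = 34 ∩ BD · AC = -28/3]
   → B = (2/3, -10/3)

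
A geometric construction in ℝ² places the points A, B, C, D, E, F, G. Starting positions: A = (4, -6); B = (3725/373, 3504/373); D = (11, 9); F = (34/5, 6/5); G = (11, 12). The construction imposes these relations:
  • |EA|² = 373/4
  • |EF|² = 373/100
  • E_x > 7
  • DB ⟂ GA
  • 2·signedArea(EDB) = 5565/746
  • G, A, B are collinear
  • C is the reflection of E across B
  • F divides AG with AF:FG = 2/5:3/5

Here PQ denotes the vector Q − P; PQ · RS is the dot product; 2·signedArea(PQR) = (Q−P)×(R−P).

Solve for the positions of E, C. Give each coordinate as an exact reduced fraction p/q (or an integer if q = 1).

C = (9305/746, 5889/373)
E = (15/2, 3)

1. E_x = 15/2  [line -147/373·x + -378/373·y + 4473/746 = 0 ∩ |EF|² = 373/100]
2. E_y = 3  [line -147/373·x + -378/373·y + 4473/746 = 0 ∩ |EF|² = 373/100]
   → E = (15/2, 3)
3. C_x = 9305/746  [C is the reflection of E across B]
4. C_y = 5889/373  [C is the reflection of E across B]
   → C = (9305/746, 5889/373)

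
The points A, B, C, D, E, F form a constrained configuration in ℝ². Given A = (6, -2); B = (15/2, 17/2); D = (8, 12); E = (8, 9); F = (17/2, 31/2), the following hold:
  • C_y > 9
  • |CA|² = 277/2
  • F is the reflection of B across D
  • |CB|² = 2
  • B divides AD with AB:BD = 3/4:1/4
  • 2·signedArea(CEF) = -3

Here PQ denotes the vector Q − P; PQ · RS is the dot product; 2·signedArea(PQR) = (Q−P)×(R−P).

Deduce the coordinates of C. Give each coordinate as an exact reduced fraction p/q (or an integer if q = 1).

1. C_x = 17/2  [line -13/2·x + 1/2·y + 101/2 = 0 ∩ |CA|² = 277/2]
2. C_y = 19/2  [line -13/2·x + 1/2·y + 101/2 = 0 ∩ |CA|² = 277/2]
   → C = (17/2, 19/2)

C = (17/2, 19/2)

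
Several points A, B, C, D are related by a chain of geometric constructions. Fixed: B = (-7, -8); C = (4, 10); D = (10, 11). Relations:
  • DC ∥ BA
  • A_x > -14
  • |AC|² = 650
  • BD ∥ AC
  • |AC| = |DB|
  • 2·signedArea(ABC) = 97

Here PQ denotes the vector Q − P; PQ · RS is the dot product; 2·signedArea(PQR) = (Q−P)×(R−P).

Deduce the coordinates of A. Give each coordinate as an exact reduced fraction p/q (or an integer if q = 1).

1. A_x = -13  [BD ∥ AC ∩ DC ∥ BA]
2. A_y = -9  [BD ∥ AC ∩ DC ∥ BA]
   → A = (-13, -9)

A = (-13, -9)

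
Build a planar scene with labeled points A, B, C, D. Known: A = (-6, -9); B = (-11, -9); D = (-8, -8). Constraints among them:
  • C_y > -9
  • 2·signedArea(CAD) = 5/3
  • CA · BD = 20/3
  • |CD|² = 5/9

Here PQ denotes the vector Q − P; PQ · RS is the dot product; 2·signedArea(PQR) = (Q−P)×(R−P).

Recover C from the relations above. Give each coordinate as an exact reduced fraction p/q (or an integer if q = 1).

1. C_x = -25/3  [2·signedArea(CAD) = 5/3 ∩ CA · BD = 20/3]
2. C_y = -26/3  [2·signedArea(CAD) = 5/3 ∩ CA · BD = 20/3]
   → C = (-25/3, -26/3)

C = (-25/3, -26/3)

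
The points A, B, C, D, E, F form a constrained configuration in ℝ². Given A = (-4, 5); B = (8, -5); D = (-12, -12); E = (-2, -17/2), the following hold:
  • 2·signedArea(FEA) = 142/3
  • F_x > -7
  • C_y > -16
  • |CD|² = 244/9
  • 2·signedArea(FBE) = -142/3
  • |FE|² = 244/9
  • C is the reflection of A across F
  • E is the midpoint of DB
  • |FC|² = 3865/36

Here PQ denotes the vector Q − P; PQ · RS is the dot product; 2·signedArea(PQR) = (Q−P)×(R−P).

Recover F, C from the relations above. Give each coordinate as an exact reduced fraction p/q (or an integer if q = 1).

C = (-8, -46/3)
F = (-6, -31/6)

1. F_x = -6  [2·signedArea(FBE) = -142/3 ∩ 2·signedArea(FEA) = 142/3]
2. F_y = -31/6  [2·signedArea(FBE) = -142/3 ∩ 2·signedArea(FEA) = 142/3]
   → F = (-6, -31/6)
3. C_x = -8  [C is the reflection of A across F]
4. C_y = -46/3  [C is the reflection of A across F]
   → C = (-8, -46/3)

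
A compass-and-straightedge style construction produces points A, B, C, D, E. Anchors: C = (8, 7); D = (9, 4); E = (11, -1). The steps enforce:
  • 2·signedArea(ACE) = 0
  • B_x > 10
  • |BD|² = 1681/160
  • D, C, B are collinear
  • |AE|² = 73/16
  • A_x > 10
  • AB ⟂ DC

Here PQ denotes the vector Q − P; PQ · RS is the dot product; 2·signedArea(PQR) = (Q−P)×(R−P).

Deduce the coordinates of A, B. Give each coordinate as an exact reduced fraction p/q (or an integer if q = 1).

1. B_x = 401/40  [line -3·x + -1·y + 31 = 0 ∩ |BD|² = 1681/160]
2. B_y = 37/40  [line -3·x + -1·y + 31 = 0 ∩ |BD|² = 1681/160]
   → B = (401/40, 37/40)
3. A_x = 41/4  [2·signedArea(ACE) = 0 ∩ AB ⟂ DC]
4. A_y = 1  [2·signedArea(ACE) = 0 ∩ AB ⟂ DC]
   → A = (41/4, 1)

A = (41/4, 1)
B = (401/40, 37/40)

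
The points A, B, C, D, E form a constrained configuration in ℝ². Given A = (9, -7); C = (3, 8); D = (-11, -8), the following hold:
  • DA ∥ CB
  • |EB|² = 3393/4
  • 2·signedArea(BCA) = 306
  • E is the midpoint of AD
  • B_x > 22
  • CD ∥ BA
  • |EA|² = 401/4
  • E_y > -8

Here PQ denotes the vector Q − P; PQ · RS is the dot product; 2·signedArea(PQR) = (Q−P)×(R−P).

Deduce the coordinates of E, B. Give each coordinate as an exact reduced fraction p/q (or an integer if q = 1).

B = (23, 9)
E = (-1, -15/2)

1. E_x = -1  [E is the midpoint of AD]
2. E_y = -15/2  [E is the midpoint of AD]
   → E = (-1, -15/2)
3. B_x = 23  [CD ∥ BA ∩ DA ∥ CB]
4. B_y = 9  [CD ∥ BA ∩ DA ∥ CB]
   → B = (23, 9)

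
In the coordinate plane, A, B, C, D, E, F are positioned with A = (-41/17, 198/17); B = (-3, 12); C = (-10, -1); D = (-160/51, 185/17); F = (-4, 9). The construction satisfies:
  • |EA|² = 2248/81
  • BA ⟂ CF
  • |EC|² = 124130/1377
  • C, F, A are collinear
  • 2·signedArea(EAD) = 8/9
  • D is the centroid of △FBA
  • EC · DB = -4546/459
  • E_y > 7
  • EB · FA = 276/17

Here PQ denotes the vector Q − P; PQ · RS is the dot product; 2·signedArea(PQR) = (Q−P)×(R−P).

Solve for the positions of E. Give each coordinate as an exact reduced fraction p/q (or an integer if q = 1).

E = (-823/153, 124/17)

1. E_x = -823/153  [EC · DB = -4546/459 ∩ EB · FA = 276/17]
2. E_y = 124/17  [EC · DB = -4546/459 ∩ EB · FA = 276/17]
   → E = (-823/153, 124/17)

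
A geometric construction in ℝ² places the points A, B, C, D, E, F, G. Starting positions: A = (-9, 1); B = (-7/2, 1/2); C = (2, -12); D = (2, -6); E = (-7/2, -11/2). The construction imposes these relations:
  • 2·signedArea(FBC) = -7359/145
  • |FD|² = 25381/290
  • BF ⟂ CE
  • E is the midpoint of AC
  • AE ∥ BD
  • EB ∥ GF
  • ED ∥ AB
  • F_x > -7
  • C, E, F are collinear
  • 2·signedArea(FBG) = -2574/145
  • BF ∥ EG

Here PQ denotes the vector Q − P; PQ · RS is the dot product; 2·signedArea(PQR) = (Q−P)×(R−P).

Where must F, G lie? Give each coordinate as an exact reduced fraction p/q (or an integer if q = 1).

F = (-1873/290, -581/290)
G = (-1873/290, -2321/290)

1. F_x = -1873/290  [C, E, F are collinear ∩ BF ⟂ CE]
2. F_y = -581/290  [C, E, F are collinear ∩ BF ⟂ CE]
   → F = (-1873/290, -581/290)
3. G_x = -1873/290  [EB ∥ GF ∩ BF ∥ EG]
4. G_y = -2321/290  [EB ∥ GF ∩ BF ∥ EG]
   → G = (-1873/290, -2321/290)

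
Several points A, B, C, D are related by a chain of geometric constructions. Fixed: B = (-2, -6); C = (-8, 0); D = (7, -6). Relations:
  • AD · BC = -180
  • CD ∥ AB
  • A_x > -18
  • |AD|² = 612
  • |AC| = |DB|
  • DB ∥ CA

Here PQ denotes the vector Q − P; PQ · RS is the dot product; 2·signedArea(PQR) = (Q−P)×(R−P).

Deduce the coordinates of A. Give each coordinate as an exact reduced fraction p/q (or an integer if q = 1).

A = (-17, 0)

1. A_x = -17  [CD ∥ AB ∩ DB ∥ CA]
2. A_y = 0  [CD ∥ AB ∩ DB ∥ CA]
   → A = (-17, 0)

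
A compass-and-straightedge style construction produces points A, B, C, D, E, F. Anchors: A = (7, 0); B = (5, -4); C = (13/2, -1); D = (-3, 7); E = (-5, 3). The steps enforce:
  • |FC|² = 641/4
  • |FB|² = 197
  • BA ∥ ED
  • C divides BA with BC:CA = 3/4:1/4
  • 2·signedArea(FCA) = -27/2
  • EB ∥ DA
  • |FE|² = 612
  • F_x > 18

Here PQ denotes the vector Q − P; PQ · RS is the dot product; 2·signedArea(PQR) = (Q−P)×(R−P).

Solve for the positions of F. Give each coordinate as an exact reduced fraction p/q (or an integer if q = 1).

F = (19, -3)

1. F_x = 19  [line -1·x + 1/2·y + 41/2 = 0 ∩ |FC|² = 641/4]
2. F_y = -3  [line -1·x + 1/2·y + 41/2 = 0 ∩ |FC|² = 641/4]
   → F = (19, -3)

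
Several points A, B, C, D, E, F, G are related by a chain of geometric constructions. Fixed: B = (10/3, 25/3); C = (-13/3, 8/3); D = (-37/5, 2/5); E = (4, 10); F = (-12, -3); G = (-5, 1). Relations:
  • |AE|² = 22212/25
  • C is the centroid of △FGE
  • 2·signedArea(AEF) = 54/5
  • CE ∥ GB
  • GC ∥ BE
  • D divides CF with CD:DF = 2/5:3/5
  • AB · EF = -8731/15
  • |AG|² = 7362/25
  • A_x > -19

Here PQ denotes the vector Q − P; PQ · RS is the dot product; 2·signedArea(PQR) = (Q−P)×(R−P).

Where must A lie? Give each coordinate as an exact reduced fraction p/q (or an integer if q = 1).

A = (-94/5, -46/5)

1. A_x = -94/5  [2·signedArea(AEF) = 54/5 ∩ AB · EF = -8731/15]
2. A_y = -46/5  [2·signedArea(AEF) = 54/5 ∩ AB · EF = -8731/15]
   → A = (-94/5, -46/5)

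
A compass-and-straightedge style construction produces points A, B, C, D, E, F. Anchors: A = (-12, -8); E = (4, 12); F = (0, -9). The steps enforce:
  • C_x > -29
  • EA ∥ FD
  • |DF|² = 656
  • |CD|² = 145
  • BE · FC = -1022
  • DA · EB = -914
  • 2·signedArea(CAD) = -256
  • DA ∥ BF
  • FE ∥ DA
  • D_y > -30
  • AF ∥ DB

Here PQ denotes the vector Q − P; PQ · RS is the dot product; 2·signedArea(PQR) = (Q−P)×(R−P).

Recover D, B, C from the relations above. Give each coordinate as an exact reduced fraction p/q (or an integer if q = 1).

B = (-4, -30)
C = (-28, -28)
D = (-16, -29)

1. D_x = -16  [FE ∥ DA ∩ EA ∥ FD]
2. D_y = -29  [FE ∥ DA ∩ EA ∥ FD]
   → D = (-16, -29)
3. B_x = -4  [DA ∥ BF ∩ AF ∥ DB]
4. B_y = -30  [DA ∥ BF ∩ AF ∥ DB]
   → B = (-4, -30)
5. C_x = -28  [2·signedArea(CAD) = -256 ∩ BE · FC = -1022]
6. C_y = -28  [2·signedArea(CAD) = -256 ∩ BE · FC = -1022]
   → C = (-28, -28)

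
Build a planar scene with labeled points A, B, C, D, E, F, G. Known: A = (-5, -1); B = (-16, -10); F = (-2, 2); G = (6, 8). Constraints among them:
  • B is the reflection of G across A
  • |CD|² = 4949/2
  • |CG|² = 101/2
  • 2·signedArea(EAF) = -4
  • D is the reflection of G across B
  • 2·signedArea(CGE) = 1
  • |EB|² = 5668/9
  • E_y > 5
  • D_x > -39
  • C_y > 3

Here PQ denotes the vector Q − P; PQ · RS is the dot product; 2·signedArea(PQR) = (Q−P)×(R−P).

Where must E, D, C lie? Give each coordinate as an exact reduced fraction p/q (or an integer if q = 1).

C = (1/2, 7/2)
D = (-38, -28)
E = (10/3, 6)

1. E_x = 10/3  [line -3·x + 3·y + -8 = 0 ∩ |EB|² = 5668/9]
2. E_y = 6  [line -3·x + 3·y + -8 = 0 ∩ |EB|² = 5668/9]
   → E = (10/3, 6)
3. D_x = -38  [D is the reflection of G across B]
4. D_y = -28  [D is the reflection of G across B]
   → D = (-38, -28)
5. C_x = 1/2  [line 2·x + -8/3·y + 25/3 = 0 ∩ |CD|² = 4949/2]
6. C_y = 7/2  [line 2·x + -8/3·y + 25/3 = 0 ∩ |CD|² = 4949/2]
   → C = (1/2, 7/2)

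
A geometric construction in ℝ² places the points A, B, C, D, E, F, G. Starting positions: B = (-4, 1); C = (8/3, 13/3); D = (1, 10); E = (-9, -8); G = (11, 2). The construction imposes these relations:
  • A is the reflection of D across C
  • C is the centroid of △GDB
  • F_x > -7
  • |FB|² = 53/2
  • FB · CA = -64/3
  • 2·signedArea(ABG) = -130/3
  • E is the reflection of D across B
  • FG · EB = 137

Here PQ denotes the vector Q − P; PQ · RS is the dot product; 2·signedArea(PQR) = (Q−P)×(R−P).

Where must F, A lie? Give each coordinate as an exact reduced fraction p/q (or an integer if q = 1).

A = (13/3, -4/3)
F = (-13/2, -7/2)

1. F_x = -13/2  [line -5·x + -9·y + -64 = 0 ∩ |FB|² = 53/2]
2. F_y = -7/2  [line -5·x + -9·y + -64 = 0 ∩ |FB|² = 53/2]
   → F = (-13/2, -7/2)
3. A_x = 13/3  [A is the reflection of D across C]
4. A_y = -4/3  [A is the reflection of D across C]
   → A = (13/3, -4/3)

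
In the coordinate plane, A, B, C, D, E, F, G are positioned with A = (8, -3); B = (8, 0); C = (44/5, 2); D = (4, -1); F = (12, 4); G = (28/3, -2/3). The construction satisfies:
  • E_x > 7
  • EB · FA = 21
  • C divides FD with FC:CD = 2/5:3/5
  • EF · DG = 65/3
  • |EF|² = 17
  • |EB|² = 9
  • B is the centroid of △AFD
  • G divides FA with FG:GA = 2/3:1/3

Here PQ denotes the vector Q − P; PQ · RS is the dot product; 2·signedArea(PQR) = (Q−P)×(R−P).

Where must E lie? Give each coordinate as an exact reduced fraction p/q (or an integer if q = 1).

E = (8, 3)

1. E_x = 8  [EF · DG = 65/3 ∩ EB · FA = 21]
2. E_y = 3  [EF · DG = 65/3 ∩ EB · FA = 21]
   → E = (8, 3)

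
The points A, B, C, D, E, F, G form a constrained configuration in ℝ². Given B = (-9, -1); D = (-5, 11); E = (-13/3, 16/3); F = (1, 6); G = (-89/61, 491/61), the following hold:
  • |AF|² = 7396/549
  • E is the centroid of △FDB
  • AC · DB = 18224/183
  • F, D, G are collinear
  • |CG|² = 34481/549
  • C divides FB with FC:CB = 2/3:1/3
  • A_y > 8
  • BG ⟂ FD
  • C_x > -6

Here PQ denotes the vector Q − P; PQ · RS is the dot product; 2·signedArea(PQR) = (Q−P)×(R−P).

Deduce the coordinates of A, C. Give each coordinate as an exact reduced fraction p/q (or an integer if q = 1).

1. C_x = -17/3  [C divides FB with FC:CB = 2/3:1/3]
2. C_y = 4/3  [C divides FB with FC:CB = 2/3:1/3]
   → C = (-17/3, 4/3)
3. A_x = -111/61  [line 4·x + 12·y + -5668/61 = 0 ∩ |AF|² = 7396/549]
4. A_y = 1528/183  [line 4·x + 12·y + -5668/61 = 0 ∩ |AF|² = 7396/549]
   → A = (-111/61, 1528/183)

A = (-111/61, 1528/183)
C = (-17/3, 4/3)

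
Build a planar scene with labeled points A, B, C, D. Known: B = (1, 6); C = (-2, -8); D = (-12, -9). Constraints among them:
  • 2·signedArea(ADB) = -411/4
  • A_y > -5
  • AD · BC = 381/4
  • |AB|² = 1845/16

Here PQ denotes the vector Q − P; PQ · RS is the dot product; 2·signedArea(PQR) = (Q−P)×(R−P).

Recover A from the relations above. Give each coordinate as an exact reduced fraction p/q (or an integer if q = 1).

1. A_x = -5/4  [2·signedArea(ADB) = -411/4 ∩ AD · BC = 381/4]
2. A_y = -9/2  [2·signedArea(ADB) = -411/4 ∩ AD · BC = 381/4]
   → A = (-5/4, -9/2)

A = (-5/4, -9/2)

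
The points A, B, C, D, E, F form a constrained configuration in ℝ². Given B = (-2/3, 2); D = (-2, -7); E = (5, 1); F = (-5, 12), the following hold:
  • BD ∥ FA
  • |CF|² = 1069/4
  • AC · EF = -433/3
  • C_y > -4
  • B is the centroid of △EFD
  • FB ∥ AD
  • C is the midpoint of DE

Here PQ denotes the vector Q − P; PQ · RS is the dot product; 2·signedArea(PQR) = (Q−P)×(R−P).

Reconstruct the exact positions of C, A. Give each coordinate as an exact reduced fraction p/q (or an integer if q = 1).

A = (-19/3, 3)
C = (3/2, -3)

1. C_x = 3/2  [C is the midpoint of DE]
2. C_y = -3  [C is the midpoint of DE]
   → C = (3/2, -3)
3. A_x = -19/3  [FB ∥ AD ∩ BD ∥ FA]
4. A_y = 3  [FB ∥ AD ∩ BD ∥ FA]
   → A = (-19/3, 3)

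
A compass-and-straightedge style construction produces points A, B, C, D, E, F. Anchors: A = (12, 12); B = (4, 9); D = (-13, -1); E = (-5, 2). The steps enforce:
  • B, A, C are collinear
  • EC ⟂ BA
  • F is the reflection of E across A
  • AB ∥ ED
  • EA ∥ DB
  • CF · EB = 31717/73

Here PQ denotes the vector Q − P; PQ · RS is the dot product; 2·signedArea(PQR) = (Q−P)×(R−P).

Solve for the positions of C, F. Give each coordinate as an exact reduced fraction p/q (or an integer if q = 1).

C = (-452/73, 378/73)
F = (29, 22)

1. C_x = -452/73  [B, A, C are collinear ∩ EC ⟂ BA]
2. C_y = 378/73  [B, A, C are collinear ∩ EC ⟂ BA]
   → C = (-452/73, 378/73)
3. F_x = 29  [F is the reflection of E across A]
4. F_y = 22  [F is the reflection of E across A]
   → F = (29, 22)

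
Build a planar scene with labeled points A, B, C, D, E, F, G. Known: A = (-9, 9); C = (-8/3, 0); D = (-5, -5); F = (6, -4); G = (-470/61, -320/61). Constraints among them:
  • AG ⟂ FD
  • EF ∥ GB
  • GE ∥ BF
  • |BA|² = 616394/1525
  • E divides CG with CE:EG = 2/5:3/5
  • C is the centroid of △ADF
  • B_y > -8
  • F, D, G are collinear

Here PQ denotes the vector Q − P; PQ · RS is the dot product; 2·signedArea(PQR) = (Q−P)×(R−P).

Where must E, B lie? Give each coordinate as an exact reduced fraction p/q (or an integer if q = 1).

1. E_x = -1428/305  [E divides CG with CE:EG = 2/5:3/5]
2. E_y = -128/61  [E divides CG with CE:EG = 2/5:3/5]
   → E = (-1428/305, -128/61)
3. B_x = 908/305  [GE ∥ BF ∩ EF ∥ GB]
4. B_y = -436/61  [GE ∥ BF ∩ EF ∥ GB]
   → B = (908/305, -436/61)

B = (908/305, -436/61)
E = (-1428/305, -128/61)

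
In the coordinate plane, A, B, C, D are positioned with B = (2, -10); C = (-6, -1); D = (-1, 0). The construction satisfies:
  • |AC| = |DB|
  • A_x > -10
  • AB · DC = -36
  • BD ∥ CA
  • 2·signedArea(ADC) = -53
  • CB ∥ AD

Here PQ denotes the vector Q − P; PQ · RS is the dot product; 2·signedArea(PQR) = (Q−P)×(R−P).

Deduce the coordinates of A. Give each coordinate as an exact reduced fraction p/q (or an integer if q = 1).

A = (-9, 9)

1. A_x = -9  [CB ∥ AD ∩ BD ∥ CA]
2. A_y = 9  [CB ∥ AD ∩ BD ∥ CA]
   → A = (-9, 9)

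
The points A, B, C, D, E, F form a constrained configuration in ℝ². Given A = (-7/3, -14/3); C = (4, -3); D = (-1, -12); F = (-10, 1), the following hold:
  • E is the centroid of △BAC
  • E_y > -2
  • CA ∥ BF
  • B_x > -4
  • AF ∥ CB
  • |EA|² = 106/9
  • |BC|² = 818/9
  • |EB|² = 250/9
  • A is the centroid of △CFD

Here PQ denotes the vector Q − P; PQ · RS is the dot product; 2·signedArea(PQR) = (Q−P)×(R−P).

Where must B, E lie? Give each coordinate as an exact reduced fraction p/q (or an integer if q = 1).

1. B_x = -11/3  [CA ∥ BF ∩ AF ∥ CB]
2. B_y = 8/3  [CA ∥ BF ∩ AF ∥ CB]
   → B = (-11/3, 8/3)
3. E_x = -2/3  [E is the centroid of △BAC]
4. E_y = -5/3  [E is the centroid of △BAC]
   → E = (-2/3, -5/3)

B = (-11/3, 8/3)
E = (-2/3, -5/3)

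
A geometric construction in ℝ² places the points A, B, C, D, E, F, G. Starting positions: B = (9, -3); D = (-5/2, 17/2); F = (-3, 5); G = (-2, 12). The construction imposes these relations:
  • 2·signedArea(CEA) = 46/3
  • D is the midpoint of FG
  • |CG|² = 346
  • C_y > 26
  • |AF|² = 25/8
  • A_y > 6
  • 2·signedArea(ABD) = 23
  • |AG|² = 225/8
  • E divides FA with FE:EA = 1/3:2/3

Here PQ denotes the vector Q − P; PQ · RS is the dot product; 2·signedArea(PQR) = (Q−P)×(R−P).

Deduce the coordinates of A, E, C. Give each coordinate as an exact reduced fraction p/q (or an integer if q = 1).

1. A_x = -11/4  [line -23/2·x + -23/2·y + 46 = 0 ∩ |AF|² = 25/8]
2. A_y = 27/4  [line -23/2·x + -23/2·y + 46 = 0 ∩ |AF|² = 25/8]
   → A = (-11/4, 27/4)
3. E_x = -35/12  [E divides FA with FE:EA = 1/3:2/3]
4. E_y = 67/12  [E divides FA with FE:EA = 1/3:2/3]
   → E = (-35/12, 67/12)
5. C_x = -13  [line -7/6·x + 1/6·y + -59/3 = 0 ∩ |CG|² = 346]
6. C_y = 27  [line -7/6·x + 1/6·y + -59/3 = 0 ∩ |CG|² = 346]
   → C = (-13, 27)

A = (-11/4, 27/4)
C = (-13, 27)
E = (-35/12, 67/12)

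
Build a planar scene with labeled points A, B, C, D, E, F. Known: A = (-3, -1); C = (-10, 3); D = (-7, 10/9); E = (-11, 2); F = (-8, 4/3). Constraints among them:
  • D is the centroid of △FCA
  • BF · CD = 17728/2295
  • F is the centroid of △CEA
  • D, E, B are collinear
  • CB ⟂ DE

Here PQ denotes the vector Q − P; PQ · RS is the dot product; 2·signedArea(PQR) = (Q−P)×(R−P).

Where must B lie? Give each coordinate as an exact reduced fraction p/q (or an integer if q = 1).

B = (-872/85, 156/85)

1. B_x = -872/85  [D, E, B are collinear ∩ CB ⟂ DE]
2. B_y = 156/85  [D, E, B are collinear ∩ CB ⟂ DE]
   → B = (-872/85, 156/85)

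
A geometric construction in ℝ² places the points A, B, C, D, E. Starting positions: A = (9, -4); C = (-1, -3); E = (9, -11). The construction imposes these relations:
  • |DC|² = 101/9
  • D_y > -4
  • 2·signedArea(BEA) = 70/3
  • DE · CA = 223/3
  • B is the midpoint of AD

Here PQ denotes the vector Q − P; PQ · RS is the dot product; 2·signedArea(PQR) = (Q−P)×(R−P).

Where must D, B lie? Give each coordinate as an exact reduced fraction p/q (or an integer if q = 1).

1. D_x = 7/3  [line -10·x + 1·y + 80/3 = 0 ∩ |DC|² = 101/9]
2. D_y = -10/3  [line -10·x + 1·y + 80/3 = 0 ∩ |DC|² = 101/9]
   → D = (7/3, -10/3)
3. B_x = 17/3  [B is the midpoint of AD]
4. B_y = -11/3  [B is the midpoint of AD]
   → B = (17/3, -11/3)

B = (17/3, -11/3)
D = (7/3, -10/3)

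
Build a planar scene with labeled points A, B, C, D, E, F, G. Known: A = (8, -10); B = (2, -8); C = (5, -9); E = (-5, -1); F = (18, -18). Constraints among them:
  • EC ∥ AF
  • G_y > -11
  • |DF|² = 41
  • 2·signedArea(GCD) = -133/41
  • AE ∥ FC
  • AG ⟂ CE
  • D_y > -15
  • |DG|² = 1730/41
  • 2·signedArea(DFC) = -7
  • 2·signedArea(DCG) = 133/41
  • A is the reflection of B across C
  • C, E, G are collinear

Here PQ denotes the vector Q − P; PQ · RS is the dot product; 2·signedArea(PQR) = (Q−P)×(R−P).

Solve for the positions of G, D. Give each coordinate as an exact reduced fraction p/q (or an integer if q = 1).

D = (13, -14)
G = (300/41, -445/41)

1. G_x = 300/41  [C, E, G are collinear ∩ AG ⟂ CE]
2. G_y = -445/41  [C, E, G are collinear ∩ AG ⟂ CE]
   → G = (300/41, -445/41)
3. D_x = 13  [2·signedArea(DFC) = -7 ∩ 2·signedArea(GCD) = -133/41]
4. D_y = -14  [2·signedArea(DFC) = -7 ∩ 2·signedArea(GCD) = -133/41]
   → D = (13, -14)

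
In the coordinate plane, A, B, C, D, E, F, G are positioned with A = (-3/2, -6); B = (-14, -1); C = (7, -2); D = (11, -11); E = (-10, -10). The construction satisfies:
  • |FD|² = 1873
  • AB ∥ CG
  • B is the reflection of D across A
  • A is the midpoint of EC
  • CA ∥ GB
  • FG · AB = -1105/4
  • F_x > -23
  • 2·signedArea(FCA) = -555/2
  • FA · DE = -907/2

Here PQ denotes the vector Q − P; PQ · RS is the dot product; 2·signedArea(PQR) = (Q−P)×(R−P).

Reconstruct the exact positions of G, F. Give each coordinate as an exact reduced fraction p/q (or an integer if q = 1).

1. G_x = -11/2  [CA ∥ GB ∩ AB ∥ CG]
2. G_y = 3  [CA ∥ GB ∩ AB ∥ CG]
   → G = (-11/2, 3)
3. F_x = -22  [2·signedArea(FCA) = -555/2 ∩ FG · AB = -1105/4]
4. F_y = 17  [2·signedArea(FCA) = -555/2 ∩ FG · AB = -1105/4]
   → F = (-22, 17)

F = (-22, 17)
G = (-11/2, 3)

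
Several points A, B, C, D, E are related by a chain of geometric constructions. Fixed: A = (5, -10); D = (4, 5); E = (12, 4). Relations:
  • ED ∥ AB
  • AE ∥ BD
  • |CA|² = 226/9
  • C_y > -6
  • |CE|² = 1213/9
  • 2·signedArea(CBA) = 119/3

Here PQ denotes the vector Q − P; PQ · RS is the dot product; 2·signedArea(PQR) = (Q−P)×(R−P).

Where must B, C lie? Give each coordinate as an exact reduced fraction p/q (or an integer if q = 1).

1. B_x = -3  [AE ∥ BD ∩ ED ∥ AB]
2. B_y = -9  [AE ∥ BD ∩ ED ∥ AB]
   → B = (-3, -9)
3. C_x = 14/3  [line 1·x + 8·y + 106/3 = 0 ∩ |CE|² = 1213/9]
4. C_y = -5  [line 1·x + 8·y + 106/3 = 0 ∩ |CE|² = 1213/9]
   → C = (14/3, -5)

B = (-3, -9)
C = (14/3, -5)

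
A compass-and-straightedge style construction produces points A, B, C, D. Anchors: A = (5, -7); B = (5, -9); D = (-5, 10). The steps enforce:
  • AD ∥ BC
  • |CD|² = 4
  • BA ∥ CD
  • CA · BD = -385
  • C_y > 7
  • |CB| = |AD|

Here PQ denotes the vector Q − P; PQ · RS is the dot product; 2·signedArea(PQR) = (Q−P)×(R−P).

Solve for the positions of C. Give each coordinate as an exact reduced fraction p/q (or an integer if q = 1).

1. C_x = -5  [BA ∥ CD ∩ AD ∥ BC]
2. C_y = 8  [BA ∥ CD ∩ AD ∥ BC]
   → C = (-5, 8)

C = (-5, 8)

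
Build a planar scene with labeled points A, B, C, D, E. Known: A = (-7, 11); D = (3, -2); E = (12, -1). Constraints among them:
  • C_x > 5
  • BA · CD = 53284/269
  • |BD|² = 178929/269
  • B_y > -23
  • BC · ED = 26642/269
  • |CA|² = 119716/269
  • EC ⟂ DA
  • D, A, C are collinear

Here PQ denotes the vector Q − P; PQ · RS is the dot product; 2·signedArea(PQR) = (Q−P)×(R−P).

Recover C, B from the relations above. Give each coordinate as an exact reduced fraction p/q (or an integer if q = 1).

1. C_x = 1577/269  [D, A, C are collinear ∩ EC ⟂ DA]
2. C_y = -1539/269  [D, A, C are collinear ∩ EC ⟂ DA]
   → C = (1577/269, -1539/269)
3. B_x = 5037/269  [BA · CD = 53284/269 ∩ BC · ED = 26642/269]
4. B_y = -6037/269  [BA · CD = 53284/269 ∩ BC · ED = 26642/269]
   → B = (5037/269, -6037/269)

B = (5037/269, -6037/269)
C = (1577/269, -1539/269)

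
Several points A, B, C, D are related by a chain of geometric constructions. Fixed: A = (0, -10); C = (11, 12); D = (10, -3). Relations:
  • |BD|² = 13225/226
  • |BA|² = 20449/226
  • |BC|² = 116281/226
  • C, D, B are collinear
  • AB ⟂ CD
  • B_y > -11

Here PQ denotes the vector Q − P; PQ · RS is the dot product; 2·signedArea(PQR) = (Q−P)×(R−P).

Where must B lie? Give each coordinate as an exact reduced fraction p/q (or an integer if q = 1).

1. B_x = 2145/226  [C, D, B are collinear ∩ AB ⟂ CD]
2. B_y = -2403/226  [C, D, B are collinear ∩ AB ⟂ CD]
   → B = (2145/226, -2403/226)

B = (2145/226, -2403/226)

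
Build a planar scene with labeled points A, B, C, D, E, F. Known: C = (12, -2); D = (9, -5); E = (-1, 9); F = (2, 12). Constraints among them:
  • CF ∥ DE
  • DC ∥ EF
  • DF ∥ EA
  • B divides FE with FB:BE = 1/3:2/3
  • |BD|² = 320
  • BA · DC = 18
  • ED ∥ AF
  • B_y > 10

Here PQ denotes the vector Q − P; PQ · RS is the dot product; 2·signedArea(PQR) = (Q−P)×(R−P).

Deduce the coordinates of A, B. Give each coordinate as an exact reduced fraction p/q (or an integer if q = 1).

A = (-8, 26)
B = (1, 11)

1. A_x = -8  [ED ∥ AF ∩ DF ∥ EA]
2. A_y = 26  [ED ∥ AF ∩ DF ∥ EA]
   → A = (-8, 26)
3. B_x = 1  [B divides FE with FB:BE = 1/3:2/3]
4. B_y = 11  [B divides FE with FB:BE = 1/3:2/3]
   → B = (1, 11)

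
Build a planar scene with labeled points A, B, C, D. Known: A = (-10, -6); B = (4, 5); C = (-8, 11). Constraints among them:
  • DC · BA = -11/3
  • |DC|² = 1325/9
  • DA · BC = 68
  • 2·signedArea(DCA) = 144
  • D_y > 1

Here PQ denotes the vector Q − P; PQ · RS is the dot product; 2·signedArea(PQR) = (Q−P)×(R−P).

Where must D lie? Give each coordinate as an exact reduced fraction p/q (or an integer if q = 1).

D = (-2/3, 4/3)

1. D_x = -2/3  [DA · BC = 68 ∩ DC · BA = -11/3]
2. D_y = 4/3  [DA · BC = 68 ∩ DC · BA = -11/3]
   → D = (-2/3, 4/3)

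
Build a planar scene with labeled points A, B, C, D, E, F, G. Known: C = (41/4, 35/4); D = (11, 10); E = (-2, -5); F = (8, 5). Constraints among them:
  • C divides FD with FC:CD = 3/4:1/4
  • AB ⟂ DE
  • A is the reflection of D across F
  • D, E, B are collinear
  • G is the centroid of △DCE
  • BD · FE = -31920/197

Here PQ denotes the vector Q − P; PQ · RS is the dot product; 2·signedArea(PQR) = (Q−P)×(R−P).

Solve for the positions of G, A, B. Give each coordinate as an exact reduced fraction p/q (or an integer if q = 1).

A = (5, 0)
B = (685/197, 260/197)
G = (77/12, 55/12)

1. G_x = 77/12  [G is the centroid of △DCE]
2. G_y = 55/12  [G is the centroid of △DCE]
   → G = (77/12, 55/12)
3. A_x = 5  [A is the reflection of D across F]
4. A_y = 0  [A is the reflection of D across F]
   → A = (5, 0)
5. B_x = 685/197  [D, E, B are collinear ∩ AB ⟂ DE]
6. B_y = 260/197  [D, E, B are collinear ∩ AB ⟂ DE]
   → B = (685/197, 260/197)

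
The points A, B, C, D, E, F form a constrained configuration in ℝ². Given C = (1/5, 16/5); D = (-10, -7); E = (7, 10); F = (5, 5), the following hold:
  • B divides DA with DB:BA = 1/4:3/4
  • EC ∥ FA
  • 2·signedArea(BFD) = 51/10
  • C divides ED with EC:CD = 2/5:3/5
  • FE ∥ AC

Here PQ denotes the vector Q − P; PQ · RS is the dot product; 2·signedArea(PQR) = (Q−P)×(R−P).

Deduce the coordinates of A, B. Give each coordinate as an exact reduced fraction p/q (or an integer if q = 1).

1. A_x = -9/5  [FE ∥ AC ∩ EC ∥ FA]
2. A_y = -9/5  [FE ∥ AC ∩ EC ∥ FA]
   → A = (-9/5, -9/5)
3. B_x = -159/20  [B divides DA with DB:BA = 1/4:3/4]
4. B_y = -57/10  [B divides DA with DB:BA = 1/4:3/4]
   → B = (-159/20, -57/10)

A = (-9/5, -9/5)
B = (-159/20, -57/10)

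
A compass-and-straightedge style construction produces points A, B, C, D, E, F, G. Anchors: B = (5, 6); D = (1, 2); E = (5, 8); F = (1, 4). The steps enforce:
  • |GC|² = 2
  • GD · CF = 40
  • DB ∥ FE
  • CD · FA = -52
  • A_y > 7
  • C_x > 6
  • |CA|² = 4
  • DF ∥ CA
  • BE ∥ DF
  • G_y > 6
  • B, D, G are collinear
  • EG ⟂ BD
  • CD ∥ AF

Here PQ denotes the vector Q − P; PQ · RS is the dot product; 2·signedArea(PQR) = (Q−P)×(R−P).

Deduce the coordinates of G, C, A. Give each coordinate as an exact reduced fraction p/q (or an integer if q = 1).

A = (7, 8)
C = (7, 6)
G = (6, 7)

1. G_x = 6  [B, D, G are collinear ∩ EG ⟂ BD]
2. G_y = 7  [B, D, G are collinear ∩ EG ⟂ BD]
   → G = (6, 7)
3. C_x = 7  [line 5·x + 5·y + -65 = 0 ∩ |GC|² = 2]
4. C_y = 6  [line 5·x + 5·y + -65 = 0 ∩ |GC|² = 2]
   → C = (7, 6)
5. A_x = 7  [CD · FA = -52 ∩ CD ∥ AF]
6. A_y = 8  [CD · FA = -52 ∩ CD ∥ AF]
   → A = (7, 8)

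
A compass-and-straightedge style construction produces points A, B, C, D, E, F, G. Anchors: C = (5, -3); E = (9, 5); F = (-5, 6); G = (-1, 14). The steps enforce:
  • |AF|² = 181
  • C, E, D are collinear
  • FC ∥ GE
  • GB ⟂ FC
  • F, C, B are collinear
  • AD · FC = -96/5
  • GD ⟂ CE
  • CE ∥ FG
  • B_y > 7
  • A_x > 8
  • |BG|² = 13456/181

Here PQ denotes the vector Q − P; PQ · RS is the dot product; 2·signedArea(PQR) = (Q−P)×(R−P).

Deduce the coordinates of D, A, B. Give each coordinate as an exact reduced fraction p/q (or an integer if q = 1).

A = (41/5, 17/5)
B = (-1225/181, 1374/181)
D = (53/5, 41/5)

1. D_x = 53/5  [C, E, D are collinear ∩ GD ⟂ CE]
2. D_y = 41/5  [C, E, D are collinear ∩ GD ⟂ CE]
   → D = (53/5, 41/5)
3. A_x = 41/5  [line -10·x + 9·y + 257/5 = 0 ∩ |AF|² = 181]
4. A_y = 17/5  [line -10·x + 9·y + 257/5 = 0 ∩ |AF|² = 181]
   → A = (41/5, 17/5)
5. B_x = -1225/181  [F, C, B are collinear ∩ GB ⟂ FC]
6. B_y = 1374/181  [F, C, B are collinear ∩ GB ⟂ FC]
   → B = (-1225/181, 1374/181)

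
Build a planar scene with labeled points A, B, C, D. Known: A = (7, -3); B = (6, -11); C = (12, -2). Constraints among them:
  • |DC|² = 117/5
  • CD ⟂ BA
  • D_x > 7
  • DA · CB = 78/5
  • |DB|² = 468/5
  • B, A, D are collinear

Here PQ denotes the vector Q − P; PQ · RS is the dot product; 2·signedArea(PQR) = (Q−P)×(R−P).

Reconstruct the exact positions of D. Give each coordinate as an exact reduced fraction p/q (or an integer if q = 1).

1. D_x = 36/5  [B, A, D are collinear ∩ CD ⟂ BA]
2. D_y = -7/5  [B, A, D are collinear ∩ CD ⟂ BA]
   → D = (36/5, -7/5)

D = (36/5, -7/5)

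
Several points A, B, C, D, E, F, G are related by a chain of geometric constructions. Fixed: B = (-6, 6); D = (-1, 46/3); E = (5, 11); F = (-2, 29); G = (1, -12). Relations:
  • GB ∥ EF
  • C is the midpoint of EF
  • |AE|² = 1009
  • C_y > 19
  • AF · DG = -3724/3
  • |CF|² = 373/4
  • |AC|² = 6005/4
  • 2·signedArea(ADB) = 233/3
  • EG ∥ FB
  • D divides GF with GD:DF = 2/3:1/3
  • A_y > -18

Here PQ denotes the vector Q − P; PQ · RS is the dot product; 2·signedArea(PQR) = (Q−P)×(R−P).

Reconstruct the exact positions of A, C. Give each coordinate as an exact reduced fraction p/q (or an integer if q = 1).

1. A_x = -10  [2·signedArea(ADB) = 233/3 ∩ AF · DG = -3724/3]
2. A_y = -17  [2·signedArea(ADB) = 233/3 ∩ AF · DG = -3724/3]
   → A = (-10, -17)
3. C_x = 3/2  [C is the midpoint of EF]
4. C_y = 20  [C is the midpoint of EF]
   → C = (3/2, 20)

A = (-10, -17)
C = (3/2, 20)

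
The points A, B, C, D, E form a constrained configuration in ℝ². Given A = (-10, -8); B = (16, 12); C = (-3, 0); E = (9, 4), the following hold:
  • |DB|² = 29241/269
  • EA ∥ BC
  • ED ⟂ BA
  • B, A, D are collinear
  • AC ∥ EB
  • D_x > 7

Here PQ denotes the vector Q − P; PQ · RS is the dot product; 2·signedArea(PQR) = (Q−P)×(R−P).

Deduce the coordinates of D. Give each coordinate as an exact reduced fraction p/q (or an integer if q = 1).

D = (2081/269, 1518/269)

1. D_x = 2081/269  [B, A, D are collinear ∩ ED ⟂ BA]
2. D_y = 1518/269  [B, A, D are collinear ∩ ED ⟂ BA]
   → D = (2081/269, 1518/269)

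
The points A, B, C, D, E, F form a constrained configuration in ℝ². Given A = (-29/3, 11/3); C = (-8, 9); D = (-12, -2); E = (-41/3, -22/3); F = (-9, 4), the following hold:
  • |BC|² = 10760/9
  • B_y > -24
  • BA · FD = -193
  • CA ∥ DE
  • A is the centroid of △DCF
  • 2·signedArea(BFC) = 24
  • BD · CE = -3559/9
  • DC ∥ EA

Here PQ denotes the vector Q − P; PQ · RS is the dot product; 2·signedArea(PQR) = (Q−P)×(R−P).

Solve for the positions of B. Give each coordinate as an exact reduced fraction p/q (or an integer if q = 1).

B = (-58/3, -71/3)

1. B_x = -58/3  [BD · CE = -3559/9 ∩ 2·signedArea(BFC) = 24]
2. B_y = -71/3  [BD · CE = -3559/9 ∩ 2·signedArea(BFC) = 24]
   → B = (-58/3, -71/3)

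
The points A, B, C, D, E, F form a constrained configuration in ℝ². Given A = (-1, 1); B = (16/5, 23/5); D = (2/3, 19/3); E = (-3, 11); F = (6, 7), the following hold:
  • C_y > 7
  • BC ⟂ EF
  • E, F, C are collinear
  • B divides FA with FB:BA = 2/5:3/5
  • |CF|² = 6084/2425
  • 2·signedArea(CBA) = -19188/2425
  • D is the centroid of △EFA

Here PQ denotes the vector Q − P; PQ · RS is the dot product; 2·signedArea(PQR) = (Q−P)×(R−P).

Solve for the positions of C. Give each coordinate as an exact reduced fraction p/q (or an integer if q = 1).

1. C_x = 2208/485  [E, F, C are collinear ∩ BC ⟂ EF]
2. C_y = 3707/485  [E, F, C are collinear ∩ BC ⟂ EF]
   → C = (2208/485, 3707/485)

C = (2208/485, 3707/485)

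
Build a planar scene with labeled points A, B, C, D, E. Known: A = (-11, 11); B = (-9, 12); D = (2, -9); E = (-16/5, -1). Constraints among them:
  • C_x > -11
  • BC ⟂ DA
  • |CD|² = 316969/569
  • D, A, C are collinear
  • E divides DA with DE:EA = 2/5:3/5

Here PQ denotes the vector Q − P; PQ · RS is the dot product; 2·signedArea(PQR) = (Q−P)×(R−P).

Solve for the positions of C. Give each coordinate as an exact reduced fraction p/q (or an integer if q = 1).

1. C_x = -6181/569  [D, A, C are collinear ∩ BC ⟂ DA]
2. C_y = 6139/569  [D, A, C are collinear ∩ BC ⟂ DA]
   → C = (-6181/569, 6139/569)

C = (-6181/569, 6139/569)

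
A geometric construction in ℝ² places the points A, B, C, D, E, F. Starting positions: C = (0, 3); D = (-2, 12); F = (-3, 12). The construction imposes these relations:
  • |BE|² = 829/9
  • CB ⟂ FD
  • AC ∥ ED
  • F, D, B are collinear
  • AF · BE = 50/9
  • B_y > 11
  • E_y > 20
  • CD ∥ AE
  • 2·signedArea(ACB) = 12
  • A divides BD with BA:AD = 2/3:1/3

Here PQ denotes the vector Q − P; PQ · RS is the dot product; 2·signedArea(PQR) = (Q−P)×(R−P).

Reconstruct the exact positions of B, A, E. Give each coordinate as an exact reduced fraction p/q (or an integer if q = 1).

A = (-4/3, 12)
B = (0, 12)
E = (-10/3, 21)

1. B_x = 0  [F, D, B are collinear ∩ CB ⟂ FD]
2. B_y = 12  [F, D, B are collinear ∩ CB ⟂ FD]
   → B = (0, 12)
3. A_x = -4/3  [A divides BD with BA:AD = 2/3:1/3]
4. A_y = 12  [A divides BD with BA:AD = 2/3:1/3]
   → A = (-4/3, 12)
5. E_x = -10/3  [AC ∥ ED ∩ CD ∥ AE]
6. E_y = 21  [AC ∥ ED ∩ CD ∥ AE]
   → E = (-10/3, 21)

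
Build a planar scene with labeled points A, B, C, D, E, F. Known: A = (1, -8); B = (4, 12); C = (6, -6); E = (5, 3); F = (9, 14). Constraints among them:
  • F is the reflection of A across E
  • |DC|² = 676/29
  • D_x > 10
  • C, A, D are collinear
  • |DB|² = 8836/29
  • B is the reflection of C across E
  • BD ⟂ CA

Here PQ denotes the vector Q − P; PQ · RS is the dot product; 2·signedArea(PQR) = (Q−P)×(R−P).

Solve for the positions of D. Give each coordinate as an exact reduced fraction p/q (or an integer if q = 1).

1. D_x = 304/29  [C, A, D are collinear ∩ BD ⟂ CA]
2. D_y = -122/29  [C, A, D are collinear ∩ BD ⟂ CA]
   → D = (304/29, -122/29)

D = (304/29, -122/29)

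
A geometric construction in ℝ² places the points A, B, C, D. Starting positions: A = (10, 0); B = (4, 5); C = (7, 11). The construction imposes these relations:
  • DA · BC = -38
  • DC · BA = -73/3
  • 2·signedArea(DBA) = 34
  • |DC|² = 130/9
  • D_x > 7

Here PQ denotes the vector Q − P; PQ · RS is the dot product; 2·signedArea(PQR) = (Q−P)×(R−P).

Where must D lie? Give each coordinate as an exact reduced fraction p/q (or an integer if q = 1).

D = (8, 22/3)

1. D_x = 8  [DA · BC = -38 ∩ 2·signedArea(DBA) = 34]
2. D_y = 22/3  [DA · BC = -38 ∩ 2·signedArea(DBA) = 34]
   → D = (8, 22/3)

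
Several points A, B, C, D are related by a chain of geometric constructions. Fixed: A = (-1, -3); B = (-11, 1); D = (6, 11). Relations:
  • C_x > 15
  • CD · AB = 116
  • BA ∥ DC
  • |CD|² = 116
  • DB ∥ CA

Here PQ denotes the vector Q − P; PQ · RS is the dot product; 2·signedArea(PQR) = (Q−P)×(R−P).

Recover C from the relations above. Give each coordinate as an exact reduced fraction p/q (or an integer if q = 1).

1. C_x = 16  [DB ∥ CA ∩ BA ∥ DC]
2. C_y = 7  [DB ∥ CA ∩ BA ∥ DC]
   → C = (16, 7)

C = (16, 7)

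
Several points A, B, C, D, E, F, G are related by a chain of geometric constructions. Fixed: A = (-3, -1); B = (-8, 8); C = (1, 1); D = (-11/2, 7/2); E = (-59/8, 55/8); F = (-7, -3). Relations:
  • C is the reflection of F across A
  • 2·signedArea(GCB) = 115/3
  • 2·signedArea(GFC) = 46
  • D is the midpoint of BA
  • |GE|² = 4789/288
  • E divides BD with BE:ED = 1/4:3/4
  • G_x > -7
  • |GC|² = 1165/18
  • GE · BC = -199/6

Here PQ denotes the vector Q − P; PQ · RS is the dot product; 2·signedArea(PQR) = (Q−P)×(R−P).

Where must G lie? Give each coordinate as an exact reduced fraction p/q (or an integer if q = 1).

1. G_x = -41/6  [2·signedArea(GFC) = 46 ∩ 2·signedArea(GCB) = 115/3]
2. G_y = 17/6  [2·signedArea(GFC) = 46 ∩ 2·signedArea(GCB) = 115/3]
   → G = (-41/6, 17/6)

G = (-41/6, 17/6)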